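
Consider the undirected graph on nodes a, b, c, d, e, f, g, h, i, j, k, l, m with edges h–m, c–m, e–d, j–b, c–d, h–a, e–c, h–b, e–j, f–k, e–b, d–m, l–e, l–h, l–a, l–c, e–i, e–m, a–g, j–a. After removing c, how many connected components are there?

2

With c gone, the remaining components are: {f, k}; {a, b, d, e, g, h, i, j, l, m}.
That is 2 components.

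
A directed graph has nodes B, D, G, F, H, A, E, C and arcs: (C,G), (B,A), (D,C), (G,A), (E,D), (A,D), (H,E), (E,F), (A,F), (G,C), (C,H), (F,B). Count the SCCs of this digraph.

{A, B, C, D, E, F, G, H} are all mutually reachable — one SCC of size 8.
That gives 1 strongly connected component.

1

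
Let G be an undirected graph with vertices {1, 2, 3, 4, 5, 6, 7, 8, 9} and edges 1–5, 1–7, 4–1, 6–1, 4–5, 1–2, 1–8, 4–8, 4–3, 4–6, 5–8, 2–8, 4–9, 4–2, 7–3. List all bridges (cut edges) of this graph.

4-9

The edges on the cycle 4-6-1-7-3-4 are not bridges since each lies on that cycle.
But removing 4–9 disconnects 4 from 9 — this is a bridge.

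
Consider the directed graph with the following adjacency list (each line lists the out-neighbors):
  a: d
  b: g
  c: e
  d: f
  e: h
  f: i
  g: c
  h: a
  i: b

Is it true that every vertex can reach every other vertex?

Yes

From b we can reach every vertex (a, b, c, d, e, f, g, h, i), and every vertex can reach b (a, b, c, d, e, f, g, h, i). So the whole graph is one strongly connected component.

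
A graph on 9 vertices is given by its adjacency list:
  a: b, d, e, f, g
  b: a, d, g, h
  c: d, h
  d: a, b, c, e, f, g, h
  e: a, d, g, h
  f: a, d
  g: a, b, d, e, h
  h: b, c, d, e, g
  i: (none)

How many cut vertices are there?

0

Removing g, for instance, still leaves 2 components. No single vertex removal increases the component count — the graph has no articulation points.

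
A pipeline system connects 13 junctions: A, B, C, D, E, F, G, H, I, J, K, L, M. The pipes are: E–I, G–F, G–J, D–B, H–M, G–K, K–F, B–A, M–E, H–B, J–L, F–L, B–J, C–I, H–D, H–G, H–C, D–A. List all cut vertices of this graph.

H

Removing H increases the component count from 1 to 2, so H is a cut vertex.
By contrast removing I leaves 1 component; it is not a cut vertex. No other vertex is a cut vertex either.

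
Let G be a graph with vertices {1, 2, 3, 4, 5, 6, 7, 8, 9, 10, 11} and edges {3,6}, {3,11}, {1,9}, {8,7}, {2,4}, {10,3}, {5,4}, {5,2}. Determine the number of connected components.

4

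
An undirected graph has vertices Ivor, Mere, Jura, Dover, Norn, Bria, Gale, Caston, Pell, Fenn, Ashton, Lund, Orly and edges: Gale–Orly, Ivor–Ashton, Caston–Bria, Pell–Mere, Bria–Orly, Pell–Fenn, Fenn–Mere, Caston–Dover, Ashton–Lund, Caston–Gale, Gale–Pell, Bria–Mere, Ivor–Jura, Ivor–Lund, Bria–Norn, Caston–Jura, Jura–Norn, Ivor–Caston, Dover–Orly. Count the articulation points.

Removing Ivor increases the component count from 1 to 2, so Ivor is a cut vertex.
By contrast removing Lund leaves 1 component; it is not a cut vertex. No other vertex is a cut vertex either.

1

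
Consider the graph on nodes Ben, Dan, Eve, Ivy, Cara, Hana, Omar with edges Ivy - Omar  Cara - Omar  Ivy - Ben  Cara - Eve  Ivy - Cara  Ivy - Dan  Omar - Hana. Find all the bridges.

The edges on the cycle Ivy-Cara-Omar-Ivy are not bridges since each lies on that cycle.
But removing Cara - Eve disconnects Cara from Eve; removing Ivy - Dan disconnects Ivy from Dan; removing Omar - Hana disconnects Omar from Hana; removing Ivy - Ben disconnects Ivy from Ben — these are bridges.

Ben-Ivy, Cara-Eve, Dan-Ivy, Hana-Omar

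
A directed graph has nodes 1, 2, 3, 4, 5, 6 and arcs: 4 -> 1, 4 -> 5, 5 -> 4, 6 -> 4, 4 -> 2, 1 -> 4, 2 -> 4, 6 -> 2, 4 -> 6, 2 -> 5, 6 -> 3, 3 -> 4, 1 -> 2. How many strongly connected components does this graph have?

{1, 2, 3, 4, 5, 6} are all mutually reachable — one SCC of size 6.
That gives 1 strongly connected component.

1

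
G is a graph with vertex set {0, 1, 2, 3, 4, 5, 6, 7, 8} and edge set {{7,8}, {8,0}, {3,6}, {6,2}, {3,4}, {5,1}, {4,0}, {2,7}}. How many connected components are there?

Starting from 1 we can reach 1, 5. That is one component of size 2.
Starting from 0 we can reach 0, 2, 3, 4, 6, 7, 8. That is one component of size 7.
Total: 2 components.

2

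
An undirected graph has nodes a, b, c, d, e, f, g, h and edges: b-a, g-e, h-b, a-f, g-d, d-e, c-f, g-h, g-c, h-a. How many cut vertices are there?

Removing g increases the component count from 1 to 2, so g is a cut vertex.
By contrast removing d leaves 1 component; it is not a cut vertex. No other vertex is a cut vertex either.

1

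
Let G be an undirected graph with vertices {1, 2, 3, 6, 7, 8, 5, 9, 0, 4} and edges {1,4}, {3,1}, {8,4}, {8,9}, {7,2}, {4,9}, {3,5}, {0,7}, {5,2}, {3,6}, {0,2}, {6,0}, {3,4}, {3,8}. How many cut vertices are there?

Removing 3 increases the component count from 1 to 2, so 3 is a cut vertex.
By contrast removing 9 leaves 1 component; it is not a cut vertex. No other vertex is a cut vertex either.

1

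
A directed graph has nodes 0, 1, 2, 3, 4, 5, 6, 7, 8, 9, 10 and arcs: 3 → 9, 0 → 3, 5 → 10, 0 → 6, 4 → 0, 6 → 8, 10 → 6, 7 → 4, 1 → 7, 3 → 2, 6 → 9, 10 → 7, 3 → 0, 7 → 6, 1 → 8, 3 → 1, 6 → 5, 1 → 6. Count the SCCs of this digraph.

4

{0, 1, 3, 4, 5, 6, 7, 10} are all mutually reachable — one SCC of size 8.
{2} is an SCC by itself.
{9} is an SCC by itself.
{8} is an SCC by itself.
That gives 4 strongly connected components.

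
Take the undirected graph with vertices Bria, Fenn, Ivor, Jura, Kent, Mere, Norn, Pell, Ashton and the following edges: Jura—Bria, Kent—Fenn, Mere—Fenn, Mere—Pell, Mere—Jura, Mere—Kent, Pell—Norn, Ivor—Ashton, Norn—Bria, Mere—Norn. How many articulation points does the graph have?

Removing Mere increases the component count from 2 to 3, so Mere is a cut vertex.
By contrast removing Kent leaves 2 components; it is not a cut vertex. No other vertex is a cut vertex either.

1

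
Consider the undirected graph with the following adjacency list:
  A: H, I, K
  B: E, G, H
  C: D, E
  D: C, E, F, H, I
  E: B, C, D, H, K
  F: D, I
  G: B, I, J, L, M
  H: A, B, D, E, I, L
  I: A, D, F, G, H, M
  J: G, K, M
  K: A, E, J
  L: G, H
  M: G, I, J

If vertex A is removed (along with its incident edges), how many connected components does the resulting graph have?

1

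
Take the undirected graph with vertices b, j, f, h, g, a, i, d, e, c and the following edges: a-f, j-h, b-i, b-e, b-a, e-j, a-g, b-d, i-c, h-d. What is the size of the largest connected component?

Starting from a we can reach a, b, c, d, e, f, g, h, i, j. That is one component of size 10.
The largest has 10 vertices.

10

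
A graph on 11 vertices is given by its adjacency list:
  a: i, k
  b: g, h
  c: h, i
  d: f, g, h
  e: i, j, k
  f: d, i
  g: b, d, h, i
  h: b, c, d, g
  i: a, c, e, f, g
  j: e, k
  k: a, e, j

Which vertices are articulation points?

i

Removing i increases the component count from 1 to 2, so i is a cut vertex.
By contrast removing f leaves 1 component; it is not a cut vertex. No other vertex is a cut vertex either.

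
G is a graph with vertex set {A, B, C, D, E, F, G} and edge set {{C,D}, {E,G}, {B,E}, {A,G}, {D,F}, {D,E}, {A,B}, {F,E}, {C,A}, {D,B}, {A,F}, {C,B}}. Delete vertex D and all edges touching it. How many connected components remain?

1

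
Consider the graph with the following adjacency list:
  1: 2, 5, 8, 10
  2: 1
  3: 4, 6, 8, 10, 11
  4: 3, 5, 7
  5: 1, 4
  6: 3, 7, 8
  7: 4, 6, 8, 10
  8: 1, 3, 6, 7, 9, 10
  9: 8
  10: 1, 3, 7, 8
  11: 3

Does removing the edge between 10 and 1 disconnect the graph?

No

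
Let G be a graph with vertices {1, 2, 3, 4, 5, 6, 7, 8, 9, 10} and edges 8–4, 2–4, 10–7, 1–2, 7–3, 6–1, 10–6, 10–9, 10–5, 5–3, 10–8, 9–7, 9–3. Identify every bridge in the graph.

none

The edges on the cycle 10-6-1-2-4-8-10 are not bridges since each lies on that cycle.
Every edge lies on some cycle, so there are no bridges.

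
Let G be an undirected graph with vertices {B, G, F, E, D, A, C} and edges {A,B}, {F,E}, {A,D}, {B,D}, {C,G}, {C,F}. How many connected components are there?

2

Starting from A we can reach A, B, D. That is one component of size 3.
Starting from C we can reach C, E, F, G. That is one component of size 4.
Total: 2 components.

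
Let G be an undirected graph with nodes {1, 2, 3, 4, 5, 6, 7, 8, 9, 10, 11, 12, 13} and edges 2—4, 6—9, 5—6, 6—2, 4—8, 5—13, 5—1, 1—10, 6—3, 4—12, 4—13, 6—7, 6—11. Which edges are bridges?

1-10, 1-5, 11-6, 12-4, 3-6, 4-8, 6-7, 6-9

The edges on the cycle 5-6-2-4-13-5 are not bridges since each lies on that cycle.
But removing 1—10 disconnects 1 from 10; removing 4—8 disconnects 4 from 8; removing 6—9 disconnects 6 from 9; removing 6—3 disconnects 6 from 3 — these are bridges.
In total 8 edges are bridges.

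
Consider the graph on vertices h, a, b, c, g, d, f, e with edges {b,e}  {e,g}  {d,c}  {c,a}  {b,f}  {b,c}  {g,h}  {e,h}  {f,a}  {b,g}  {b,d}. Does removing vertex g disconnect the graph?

No

Deleting g leaves 1 component (was 1) (its neighbors b, e, h remain connected to each other), so g is not a cut vertex.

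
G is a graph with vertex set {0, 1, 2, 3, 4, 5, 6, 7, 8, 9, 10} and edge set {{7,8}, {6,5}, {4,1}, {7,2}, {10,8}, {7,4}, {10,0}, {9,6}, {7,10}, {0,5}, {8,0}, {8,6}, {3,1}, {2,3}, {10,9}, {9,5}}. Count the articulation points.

Removing 7 increases the component count from 1 to 2, so 7 is a cut vertex.
By contrast removing 3 leaves 1 component; it is not a cut vertex. No other vertex is a cut vertex either.

1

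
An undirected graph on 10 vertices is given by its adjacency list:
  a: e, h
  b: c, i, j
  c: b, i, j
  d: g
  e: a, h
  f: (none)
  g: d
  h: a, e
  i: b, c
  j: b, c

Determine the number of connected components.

f is isolated — a component by itself.
Starting from d we can reach d, g. That is one component of size 2.
Starting from a we can reach a, e, h. That is one component of size 3.
Starting from b we can reach b, c, i, j. That is one component of size 4.
Total: 4 components.

4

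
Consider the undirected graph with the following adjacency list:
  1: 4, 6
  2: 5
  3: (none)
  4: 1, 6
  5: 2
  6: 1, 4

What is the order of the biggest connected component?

3 is isolated — a component by itself.
Starting from 2 we can reach 2, 5. That is one component of size 2.
Starting from 1 we can reach 1, 4, 6. That is one component of size 3.
The largest has 3 vertices.

3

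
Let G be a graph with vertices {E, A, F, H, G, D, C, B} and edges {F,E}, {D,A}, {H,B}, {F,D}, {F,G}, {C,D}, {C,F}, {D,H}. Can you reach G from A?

Yes

From A we can reach A, B, C, D, E, F, G, H, which includes G.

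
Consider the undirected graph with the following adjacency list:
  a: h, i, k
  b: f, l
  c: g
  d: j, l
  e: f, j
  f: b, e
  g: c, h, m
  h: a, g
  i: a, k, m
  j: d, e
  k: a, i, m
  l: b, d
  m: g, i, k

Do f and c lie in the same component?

No

The component containing f is {b, d, e, f, j, l}, and c is not in it.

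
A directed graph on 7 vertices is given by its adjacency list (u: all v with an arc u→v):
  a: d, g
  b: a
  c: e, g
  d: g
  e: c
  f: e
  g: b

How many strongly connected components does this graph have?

3

{a, b, d, g} are all mutually reachable — one SCC of size 4.
{c, e} are all mutually reachable — one SCC of size 2.
{f} is an SCC by itself.
That gives 3 strongly connected components.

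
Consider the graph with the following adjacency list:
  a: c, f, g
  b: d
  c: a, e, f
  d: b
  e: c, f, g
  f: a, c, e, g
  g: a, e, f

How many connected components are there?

Starting from b we can reach b, d. That is one component of size 2.
Starting from a we can reach a, c, e, f, g. That is one component of size 5.
Total: 2 components.

2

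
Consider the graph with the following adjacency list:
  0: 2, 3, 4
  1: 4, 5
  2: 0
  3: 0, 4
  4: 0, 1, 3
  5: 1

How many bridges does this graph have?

3

The edges on the cycle 4-3-0-4 are not bridges since each lies on that cycle.
But removing 5-1 disconnects 5 from 1; removing 2-0 disconnects 2 from 0; removing 4-1 disconnects 4 from 1 — these are bridges.
That makes 3 bridges.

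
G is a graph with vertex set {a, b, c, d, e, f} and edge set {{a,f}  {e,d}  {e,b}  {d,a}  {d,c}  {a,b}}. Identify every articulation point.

Removing a increases the component count from 1 to 2, so a is a cut vertex.
Removing d increases the component count from 1 to 2, so d is a cut vertex.
By contrast removing e leaves 1 component; it is not a cut vertex. No other vertex is a cut vertex either.

a, d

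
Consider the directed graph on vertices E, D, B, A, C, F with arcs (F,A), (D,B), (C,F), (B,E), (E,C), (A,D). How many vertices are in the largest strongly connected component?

6

{A, B, C, D, E, F} are all mutually reachable — one SCC of size 6.
The largest has 6 vertices.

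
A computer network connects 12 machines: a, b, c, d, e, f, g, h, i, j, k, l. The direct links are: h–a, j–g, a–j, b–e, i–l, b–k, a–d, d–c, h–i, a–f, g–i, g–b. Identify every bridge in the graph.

a-d, a-f, b-e, b-g, b-k, c-d, i-l

The edges on the cycle h-a-j-g-i-h are not bridges since each lies on that cycle.
But removing k–b disconnects k from b; removing i–l disconnects i from l; removing a–f disconnects a from f; removing a–d disconnects a from d — these are bridges.
In total 7 edges are bridges.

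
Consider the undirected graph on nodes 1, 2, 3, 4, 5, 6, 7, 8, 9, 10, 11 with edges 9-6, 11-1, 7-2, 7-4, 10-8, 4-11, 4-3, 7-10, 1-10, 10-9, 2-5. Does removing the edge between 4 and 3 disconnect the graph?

Yes

Removing 4-3 leaves no path between 4 and 3: the component count goes from 1 to 2. So it is a bridge.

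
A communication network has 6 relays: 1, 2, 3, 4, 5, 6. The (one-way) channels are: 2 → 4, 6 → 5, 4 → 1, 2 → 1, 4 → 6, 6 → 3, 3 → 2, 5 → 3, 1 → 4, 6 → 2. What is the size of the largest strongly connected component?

6

{1, 2, 3, 4, 5, 6} are all mutually reachable — one SCC of size 6.
The largest has 6 vertices.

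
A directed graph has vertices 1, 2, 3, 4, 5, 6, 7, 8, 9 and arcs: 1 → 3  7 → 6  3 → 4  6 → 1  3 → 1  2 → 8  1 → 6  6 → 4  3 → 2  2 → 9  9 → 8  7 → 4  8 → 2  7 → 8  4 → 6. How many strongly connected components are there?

{1, 3, 4, 6} are all mutually reachable — one SCC of size 4.
{2, 8, 9} are all mutually reachable — one SCC of size 3.
{5} is an SCC by itself.
{7} is an SCC by itself.
That gives 4 strongly connected components.

4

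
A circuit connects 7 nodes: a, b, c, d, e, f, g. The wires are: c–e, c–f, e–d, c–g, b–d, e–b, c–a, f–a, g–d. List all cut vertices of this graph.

c

Removing c increases the component count from 1 to 2, so c is a cut vertex.
By contrast removing b leaves 1 component; it is not a cut vertex. No other vertex is a cut vertex either.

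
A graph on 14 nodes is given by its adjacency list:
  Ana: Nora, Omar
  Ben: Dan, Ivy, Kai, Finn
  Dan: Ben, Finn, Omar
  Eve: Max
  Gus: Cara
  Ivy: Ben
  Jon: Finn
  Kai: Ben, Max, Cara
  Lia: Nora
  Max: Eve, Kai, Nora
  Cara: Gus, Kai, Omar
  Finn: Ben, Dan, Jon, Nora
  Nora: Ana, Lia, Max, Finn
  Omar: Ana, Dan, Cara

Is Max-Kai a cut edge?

After removing Max-Kai, the path Max-Nora-Finn-Ben-Kai still connects them, so the edge is not a bridge.

No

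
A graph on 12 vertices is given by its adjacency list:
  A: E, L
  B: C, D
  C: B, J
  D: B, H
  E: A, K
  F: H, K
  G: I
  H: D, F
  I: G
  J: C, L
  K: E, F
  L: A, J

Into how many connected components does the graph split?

Starting from G we can reach G, I. That is one component of size 2.
Starting from A we can reach A, B, C, D, E, F, H, J, K, L. That is one component of size 10.
Total: 2 components.

2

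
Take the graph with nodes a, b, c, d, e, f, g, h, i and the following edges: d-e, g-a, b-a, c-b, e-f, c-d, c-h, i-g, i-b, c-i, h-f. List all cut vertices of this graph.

c

Removing c increases the component count from 1 to 2, so c is a cut vertex.
By contrast removing i leaves 1 component; it is not a cut vertex. No other vertex is a cut vertex either.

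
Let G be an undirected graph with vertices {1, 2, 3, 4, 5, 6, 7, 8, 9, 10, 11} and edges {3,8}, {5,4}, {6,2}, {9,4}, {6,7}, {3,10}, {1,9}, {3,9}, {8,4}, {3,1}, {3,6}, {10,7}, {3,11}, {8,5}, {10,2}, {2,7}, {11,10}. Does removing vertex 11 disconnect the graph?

Deleting 11 leaves 1 component (was 1) (its neighbors 3, 10 remain connected to each other), so 11 is not a cut vertex.

No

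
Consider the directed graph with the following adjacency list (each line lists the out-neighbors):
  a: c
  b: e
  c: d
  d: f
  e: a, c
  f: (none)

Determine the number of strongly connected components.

6

{a} is an SCC by itself.
{c} is an SCC by itself.
{e} is an SCC by itself.
{b} is an SCC by itself.
{f} is an SCC by itself.
(and 1 more singleton SCC)
That gives 6 strongly connected components.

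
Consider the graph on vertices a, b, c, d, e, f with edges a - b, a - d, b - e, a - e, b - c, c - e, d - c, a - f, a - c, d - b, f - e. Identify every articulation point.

Removing b, for instance, still leaves 1 component. No single vertex removal increases the component count — the graph has no articulation points.

none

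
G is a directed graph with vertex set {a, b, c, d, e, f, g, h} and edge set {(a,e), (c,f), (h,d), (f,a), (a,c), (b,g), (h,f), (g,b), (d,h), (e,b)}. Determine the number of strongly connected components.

4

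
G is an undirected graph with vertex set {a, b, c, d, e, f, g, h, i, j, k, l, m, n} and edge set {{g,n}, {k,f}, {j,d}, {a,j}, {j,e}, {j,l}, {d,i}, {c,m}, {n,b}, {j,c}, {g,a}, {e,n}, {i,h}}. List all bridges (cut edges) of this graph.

b-n, c-j, c-m, d-i, d-j, f-k, h-i, j-l

The edges on the cycle g-a-j-e-n-g are not bridges since each lies on that cycle.
But removing j-d disconnects j from d; removing d-i disconnects d from i; removing j-c disconnects j from c; removing h-i disconnects h from i — these are bridges.
In total 8 edges are bridges.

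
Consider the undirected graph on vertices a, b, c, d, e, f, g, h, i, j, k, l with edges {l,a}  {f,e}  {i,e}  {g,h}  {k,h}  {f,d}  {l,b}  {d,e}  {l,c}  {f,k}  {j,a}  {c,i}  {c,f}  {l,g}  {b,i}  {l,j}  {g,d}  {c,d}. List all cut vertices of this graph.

l

Removing l increases the component count from 1 to 2, so l is a cut vertex.
By contrast removing f leaves 1 component; it is not a cut vertex. No other vertex is a cut vertex either.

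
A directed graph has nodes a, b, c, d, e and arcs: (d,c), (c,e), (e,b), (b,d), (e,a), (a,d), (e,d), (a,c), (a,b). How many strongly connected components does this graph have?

1

{a, b, c, d, e} are all mutually reachable — one SCC of size 5.
That gives 1 strongly connected component.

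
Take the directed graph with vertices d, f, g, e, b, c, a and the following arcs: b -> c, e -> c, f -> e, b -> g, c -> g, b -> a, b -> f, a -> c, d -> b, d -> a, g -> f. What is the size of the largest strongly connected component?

{c, e, f, g} are all mutually reachable — one SCC of size 4.
{b} is an SCC by itself.
{d} is an SCC by itself.
{a} is an SCC by itself.
The largest has 4 vertices.

4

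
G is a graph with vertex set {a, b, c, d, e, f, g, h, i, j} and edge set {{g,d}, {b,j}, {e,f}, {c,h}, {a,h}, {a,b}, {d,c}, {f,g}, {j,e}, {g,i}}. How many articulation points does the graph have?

1

Removing g increases the component count from 1 to 2, so g is a cut vertex.
By contrast removing i leaves 1 component; it is not a cut vertex. No other vertex is a cut vertex either.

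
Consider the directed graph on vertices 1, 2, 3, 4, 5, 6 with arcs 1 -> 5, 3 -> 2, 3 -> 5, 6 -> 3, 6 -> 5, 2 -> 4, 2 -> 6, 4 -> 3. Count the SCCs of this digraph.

3

{2, 3, 4, 6} are all mutually reachable — one SCC of size 4.
{5} is an SCC by itself.
{1} is an SCC by itself.
That gives 3 strongly connected components.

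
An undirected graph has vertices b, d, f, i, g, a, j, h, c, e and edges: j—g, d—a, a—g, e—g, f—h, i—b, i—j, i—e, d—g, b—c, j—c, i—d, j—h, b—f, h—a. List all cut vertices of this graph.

none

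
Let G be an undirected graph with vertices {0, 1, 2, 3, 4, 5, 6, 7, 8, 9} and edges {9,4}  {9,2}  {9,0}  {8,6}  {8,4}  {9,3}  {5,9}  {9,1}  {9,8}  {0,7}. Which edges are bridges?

The edges on the cycle 9-8-4-9 are not bridges since each lies on that cycle.
But removing 3 - 9 disconnects 3 from 9; removing 8 - 6 disconnects 8 from 6; removing 2 - 9 disconnects 2 from 9; removing 9 - 0 disconnects 9 from 0 — these are bridges.
In total 7 edges are bridges.

0-7, 0-9, 1-9, 2-9, 3-9, 5-9, 6-8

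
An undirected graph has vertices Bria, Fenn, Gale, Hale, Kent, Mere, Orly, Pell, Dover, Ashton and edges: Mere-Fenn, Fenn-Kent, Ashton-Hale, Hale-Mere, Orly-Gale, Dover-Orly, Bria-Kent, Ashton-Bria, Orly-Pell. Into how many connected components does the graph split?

2

Starting from Gale we can reach Gale, Orly, Pell, Dover. That is one component of size 4.
Starting from Bria we can reach Bria, Fenn, Hale, Kent, Mere, Ashton. That is one component of size 6.
Total: 2 components.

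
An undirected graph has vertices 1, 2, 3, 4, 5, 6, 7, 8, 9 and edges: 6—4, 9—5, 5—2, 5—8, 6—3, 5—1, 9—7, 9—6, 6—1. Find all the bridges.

The edges on the cycle 9-6-1-5-9 are not bridges since each lies on that cycle.
But removing 6—4 disconnects 6 from 4; removing 2—5 disconnects 2 from 5; removing 8—5 disconnects 8 from 5; removing 3—6 disconnects 3 from 6 — these are bridges.
In total 5 edges are bridges.

2-5, 3-6, 4-6, 5-8, 7-9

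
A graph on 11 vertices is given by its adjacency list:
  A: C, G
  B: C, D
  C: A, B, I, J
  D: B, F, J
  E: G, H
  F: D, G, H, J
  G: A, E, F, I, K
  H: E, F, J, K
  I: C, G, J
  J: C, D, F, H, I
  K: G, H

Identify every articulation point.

Removing F, for instance, still leaves 1 component. No single vertex removal increases the component count — the graph has no articulation points.

none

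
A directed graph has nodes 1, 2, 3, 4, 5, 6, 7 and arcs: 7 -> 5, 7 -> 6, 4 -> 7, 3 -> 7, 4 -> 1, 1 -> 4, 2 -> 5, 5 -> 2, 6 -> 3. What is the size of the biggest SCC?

{3, 6, 7} are all mutually reachable — one SCC of size 3.
{1, 4} are all mutually reachable — one SCC of size 2.
{2, 5} are all mutually reachable — one SCC of size 2.
The largest has 3 vertices.

3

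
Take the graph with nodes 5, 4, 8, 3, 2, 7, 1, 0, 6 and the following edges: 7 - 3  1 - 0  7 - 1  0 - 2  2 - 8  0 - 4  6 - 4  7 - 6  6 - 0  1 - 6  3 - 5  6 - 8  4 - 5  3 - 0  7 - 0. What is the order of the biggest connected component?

9

Starting from 0 we can reach 0, 1, 2, 3, 4, 5, 6, 7, 8. That is one component of size 9.
The largest has 9 vertices.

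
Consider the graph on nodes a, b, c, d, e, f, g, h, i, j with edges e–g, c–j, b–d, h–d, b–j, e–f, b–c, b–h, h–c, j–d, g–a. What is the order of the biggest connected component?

5

i is isolated — a component by itself.
Starting from a we can reach a, e, f, g. That is one component of size 4.
Starting from b we can reach b, c, d, h, j. That is one component of size 5.
The largest has 5 vertices.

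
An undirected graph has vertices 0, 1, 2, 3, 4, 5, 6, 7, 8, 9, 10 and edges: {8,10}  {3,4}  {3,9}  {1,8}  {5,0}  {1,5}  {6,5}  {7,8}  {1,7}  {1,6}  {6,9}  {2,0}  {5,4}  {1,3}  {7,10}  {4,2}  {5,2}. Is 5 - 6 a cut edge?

After removing 5 - 6, the path 5-1-6 still connects them, so the edge is not a bridge.

No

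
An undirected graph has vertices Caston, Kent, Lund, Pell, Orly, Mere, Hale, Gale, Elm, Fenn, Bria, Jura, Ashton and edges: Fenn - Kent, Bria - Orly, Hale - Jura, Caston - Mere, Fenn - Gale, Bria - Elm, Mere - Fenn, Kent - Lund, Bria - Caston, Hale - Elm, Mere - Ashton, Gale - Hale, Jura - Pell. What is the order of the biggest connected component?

13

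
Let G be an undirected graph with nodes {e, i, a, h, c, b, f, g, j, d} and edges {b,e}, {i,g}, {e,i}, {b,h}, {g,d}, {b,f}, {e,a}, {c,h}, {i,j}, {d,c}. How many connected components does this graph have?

1

Starting from a we can reach a, b, c, d, e, f, g, h, i, j. That is one component of size 10.
Total: 1 component.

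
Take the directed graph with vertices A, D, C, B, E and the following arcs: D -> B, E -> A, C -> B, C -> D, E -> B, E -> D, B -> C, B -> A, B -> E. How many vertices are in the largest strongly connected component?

{B, C, D, E} are all mutually reachable — one SCC of size 4.
{A} is an SCC by itself.
The largest has 4 vertices.

4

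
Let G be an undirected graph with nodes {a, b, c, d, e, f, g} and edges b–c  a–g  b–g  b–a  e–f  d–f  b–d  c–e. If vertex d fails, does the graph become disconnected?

No

Deleting d leaves 1 component (was 1) (its neighbors b, f remain connected to each other), so d is not a cut vertex.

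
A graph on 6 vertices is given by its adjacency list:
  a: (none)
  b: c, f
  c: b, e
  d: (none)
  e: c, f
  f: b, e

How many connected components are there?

a is isolated — a component by itself.
d is isolated — a component by itself.
Starting from b we can reach b, c, e, f. That is one component of size 4.
Total: 3 components.

3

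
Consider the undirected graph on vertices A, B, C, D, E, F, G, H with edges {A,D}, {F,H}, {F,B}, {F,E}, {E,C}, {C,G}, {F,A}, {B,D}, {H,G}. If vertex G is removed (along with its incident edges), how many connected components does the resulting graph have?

With G gone, the remaining components are: {A, B, C, D, E, F, H}.
That is 1 component.

1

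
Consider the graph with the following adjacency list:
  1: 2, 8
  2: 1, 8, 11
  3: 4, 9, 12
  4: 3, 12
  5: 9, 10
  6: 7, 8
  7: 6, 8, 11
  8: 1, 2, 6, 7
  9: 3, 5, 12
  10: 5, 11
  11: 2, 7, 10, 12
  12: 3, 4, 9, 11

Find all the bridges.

The edges on the cycle 7-6-8-7 are not bridges since each lies on that cycle.
Every edge lies on some cycle, so there are no bridges.

none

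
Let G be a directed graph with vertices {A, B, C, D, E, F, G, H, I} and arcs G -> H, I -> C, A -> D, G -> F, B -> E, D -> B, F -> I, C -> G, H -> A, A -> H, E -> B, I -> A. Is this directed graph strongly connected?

There is no directed path from H to I, so the graph is not strongly connected.

No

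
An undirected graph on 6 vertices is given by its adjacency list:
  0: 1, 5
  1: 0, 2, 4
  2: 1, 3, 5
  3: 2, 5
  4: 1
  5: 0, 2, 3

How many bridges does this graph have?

The edges on the cycle 2-5-3-2 are not bridges since each lies on that cycle.
But removing 1-4 disconnects 1 from 4 — this is a bridge.

1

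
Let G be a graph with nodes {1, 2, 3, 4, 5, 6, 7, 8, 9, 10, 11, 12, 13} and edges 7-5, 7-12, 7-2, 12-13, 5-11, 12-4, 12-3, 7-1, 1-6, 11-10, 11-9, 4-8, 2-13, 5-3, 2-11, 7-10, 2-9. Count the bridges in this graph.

The edges on the cycle 2-11-9-2 are not bridges since each lies on that cycle.
But removing 7-1 disconnects 7 from 1; removing 4-12 disconnects 4 from 12; removing 6-1 disconnects 6 from 1; removing 8-4 disconnects 8 from 4 — these are bridges.
That makes 4 bridges.

4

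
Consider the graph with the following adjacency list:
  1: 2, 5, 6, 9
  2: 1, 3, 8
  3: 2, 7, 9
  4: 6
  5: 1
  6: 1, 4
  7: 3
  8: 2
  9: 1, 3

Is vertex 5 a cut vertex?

No

Deleting 5 leaves 1 component (was 1), so 5 is not a cut vertex.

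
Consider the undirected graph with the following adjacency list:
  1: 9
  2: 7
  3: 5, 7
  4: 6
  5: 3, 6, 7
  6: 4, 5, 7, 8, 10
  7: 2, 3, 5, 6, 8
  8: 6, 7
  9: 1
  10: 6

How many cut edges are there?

The edges on the cycle 7-8-6-7 are not bridges since each lies on that cycle.
But removing 9-1 disconnects 9 from 1; removing 6-4 disconnects 6 from 4; removing 10-6 disconnects 10 from 6; removing 2-7 disconnects 2 from 7 — these are bridges.
That makes 4 bridges.

4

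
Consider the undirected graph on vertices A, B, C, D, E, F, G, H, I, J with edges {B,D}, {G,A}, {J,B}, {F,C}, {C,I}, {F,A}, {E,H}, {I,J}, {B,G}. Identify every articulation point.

B

Removing B increases the component count from 2 to 3, so B is a cut vertex.
By contrast removing A leaves 2 components; it is not a cut vertex. No other vertex is a cut vertex either.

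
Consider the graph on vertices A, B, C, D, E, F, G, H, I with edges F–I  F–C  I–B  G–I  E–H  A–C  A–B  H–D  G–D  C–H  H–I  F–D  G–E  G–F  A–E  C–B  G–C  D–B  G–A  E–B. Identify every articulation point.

none

Removing E, for instance, still leaves 1 component. No single vertex removal increases the component count — the graph has no articulation points.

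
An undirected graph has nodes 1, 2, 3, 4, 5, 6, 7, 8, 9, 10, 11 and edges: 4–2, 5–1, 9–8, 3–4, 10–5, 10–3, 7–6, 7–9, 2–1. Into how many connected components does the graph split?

3

11 is isolated — a component by itself.
Starting from 6 we can reach 6, 7, 8, 9. That is one component of size 4.
Starting from 1 we can reach 1, 2, 3, 4, 5, 10. That is one component of size 6.
Total: 3 components.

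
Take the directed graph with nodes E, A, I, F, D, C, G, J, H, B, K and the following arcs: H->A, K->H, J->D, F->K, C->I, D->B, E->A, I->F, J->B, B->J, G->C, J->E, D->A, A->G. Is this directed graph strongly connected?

There is no directed path from H to D, so the graph is not strongly connected.

No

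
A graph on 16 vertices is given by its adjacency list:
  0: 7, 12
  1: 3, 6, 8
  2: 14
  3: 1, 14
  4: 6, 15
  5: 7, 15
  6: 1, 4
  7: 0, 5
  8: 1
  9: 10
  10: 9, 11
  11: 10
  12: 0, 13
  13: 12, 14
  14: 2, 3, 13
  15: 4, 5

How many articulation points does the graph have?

3

Removing 1 increases the component count from 2 to 3, so 1 is a cut vertex.
Removing 10 increases the component count from 2 to 3, so 10 is a cut vertex.
Removing 14 increases the component count from 2 to 3, so 14 is a cut vertex.
By contrast removing 13 leaves 2 components; it is not a cut vertex. No other vertex is a cut vertex either.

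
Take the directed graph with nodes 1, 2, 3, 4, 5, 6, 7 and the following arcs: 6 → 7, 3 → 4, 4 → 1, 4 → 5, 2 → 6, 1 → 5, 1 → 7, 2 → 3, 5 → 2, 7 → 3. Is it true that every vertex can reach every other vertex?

Yes

From 3 we can reach every vertex (1, 2, 3, 4, 5, 6, 7), and every vertex can reach 3 (1, 2, 3, 4, 5, 6, 7). So the whole graph is one strongly connected component.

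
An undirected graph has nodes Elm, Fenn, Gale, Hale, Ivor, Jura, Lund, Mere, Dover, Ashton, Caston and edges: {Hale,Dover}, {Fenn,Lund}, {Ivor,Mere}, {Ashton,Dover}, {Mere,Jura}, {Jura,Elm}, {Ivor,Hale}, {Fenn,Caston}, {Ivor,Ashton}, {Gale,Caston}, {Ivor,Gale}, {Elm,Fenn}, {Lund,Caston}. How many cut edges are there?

The edges on the cycle Fenn-Lund-Caston-Fenn are not bridges since each lies on that cycle.
Every edge lies on some cycle, so there are no bridges.

0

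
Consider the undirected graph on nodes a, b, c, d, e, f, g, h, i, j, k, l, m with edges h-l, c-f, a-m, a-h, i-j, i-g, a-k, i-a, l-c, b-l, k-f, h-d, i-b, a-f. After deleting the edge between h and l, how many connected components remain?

h and l are still connected via h-a-i-b-l, so the component count stays at 2.

2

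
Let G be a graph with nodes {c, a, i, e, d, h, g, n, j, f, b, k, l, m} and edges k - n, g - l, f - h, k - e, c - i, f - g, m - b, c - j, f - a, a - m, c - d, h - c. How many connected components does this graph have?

Starting from e we can reach e, k, n. That is one component of size 3.
Starting from a we can reach a, b, c, d, f, g, h, i, j, l, m. That is one component of size 11.
Total: 2 components.

2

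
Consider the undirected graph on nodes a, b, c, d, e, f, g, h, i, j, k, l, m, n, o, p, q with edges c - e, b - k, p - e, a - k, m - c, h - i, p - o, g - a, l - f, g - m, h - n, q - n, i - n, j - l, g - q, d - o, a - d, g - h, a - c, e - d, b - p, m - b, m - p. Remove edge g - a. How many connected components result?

g and a are still connected via g-m-c-a, so the component count stays at 2.

2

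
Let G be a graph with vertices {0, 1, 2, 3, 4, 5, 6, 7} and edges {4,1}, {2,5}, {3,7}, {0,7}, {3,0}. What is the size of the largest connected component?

6 is isolated — a component by itself.
Starting from 2 we can reach 2, 5. That is one component of size 2.
Starting from 1 we can reach 1, 4. That is one component of size 2.
Starting from 0 we can reach 0, 3, 7. That is one component of size 3.
The largest has 3 vertices.

3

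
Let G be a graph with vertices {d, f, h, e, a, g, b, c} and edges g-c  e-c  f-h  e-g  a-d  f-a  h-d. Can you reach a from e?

The component containing e is {c, e, g}, and a is not in it.

No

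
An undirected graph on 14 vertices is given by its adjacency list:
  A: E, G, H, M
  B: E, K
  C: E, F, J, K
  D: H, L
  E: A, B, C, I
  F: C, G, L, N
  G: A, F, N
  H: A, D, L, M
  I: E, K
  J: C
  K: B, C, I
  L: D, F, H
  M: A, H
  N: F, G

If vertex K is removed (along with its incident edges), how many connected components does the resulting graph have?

1

With K gone, the remaining components are: {A, B, C, D, E, F, G, H, I, J, L, M, N}.
That is 1 component.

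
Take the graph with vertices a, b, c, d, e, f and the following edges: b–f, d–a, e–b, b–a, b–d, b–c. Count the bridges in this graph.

3

The edges on the cycle b-d-a-b are not bridges since each lies on that cycle.
But removing e–b disconnects e from b; removing c–b disconnects c from b; removing f–b disconnects f from b — these are bridges.
That makes 3 bridges.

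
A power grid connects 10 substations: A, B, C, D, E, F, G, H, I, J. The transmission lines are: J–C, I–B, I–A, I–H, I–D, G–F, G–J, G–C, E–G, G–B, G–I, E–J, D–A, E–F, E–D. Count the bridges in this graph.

The edges on the cycle E-G-I-A-D-E are not bridges since each lies on that cycle.
But removing I–H disconnects I from H — this is a bridge.

1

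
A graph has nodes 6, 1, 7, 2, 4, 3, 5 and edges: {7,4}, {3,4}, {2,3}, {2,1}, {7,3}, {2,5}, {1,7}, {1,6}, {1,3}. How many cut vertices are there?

Removing 1 increases the component count from 1 to 2, so 1 is a cut vertex.
Removing 2 increases the component count from 1 to 2, so 2 is a cut vertex.
By contrast removing 6 leaves 1 component; it is not a cut vertex. No other vertex is a cut vertex either.

2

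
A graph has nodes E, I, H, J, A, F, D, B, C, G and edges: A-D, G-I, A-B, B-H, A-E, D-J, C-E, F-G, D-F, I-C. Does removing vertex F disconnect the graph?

Deleting F leaves 1 component (was 1) (its neighbors D, G remain connected to each other), so F is not a cut vertex.

No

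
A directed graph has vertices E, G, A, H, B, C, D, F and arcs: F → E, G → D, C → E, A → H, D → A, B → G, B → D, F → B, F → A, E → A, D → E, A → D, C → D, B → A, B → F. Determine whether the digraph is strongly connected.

There is no directed path from A to G, so the graph is not strongly connected.

No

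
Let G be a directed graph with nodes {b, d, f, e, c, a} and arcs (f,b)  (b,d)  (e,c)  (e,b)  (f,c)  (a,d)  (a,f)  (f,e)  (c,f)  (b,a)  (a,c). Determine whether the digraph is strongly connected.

There is no directed path from d to a, so the graph is not strongly connected.

No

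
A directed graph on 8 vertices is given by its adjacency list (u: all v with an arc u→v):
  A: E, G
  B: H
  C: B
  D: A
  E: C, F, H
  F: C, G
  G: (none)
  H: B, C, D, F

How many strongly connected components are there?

2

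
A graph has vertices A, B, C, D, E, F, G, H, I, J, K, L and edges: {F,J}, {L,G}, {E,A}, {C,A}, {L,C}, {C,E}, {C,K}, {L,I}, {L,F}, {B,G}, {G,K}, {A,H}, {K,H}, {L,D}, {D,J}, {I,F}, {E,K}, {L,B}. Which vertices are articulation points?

L

Removing L increases the component count from 1 to 2, so L is a cut vertex.
By contrast removing F leaves 1 component; it is not a cut vertex. No other vertex is a cut vertex either.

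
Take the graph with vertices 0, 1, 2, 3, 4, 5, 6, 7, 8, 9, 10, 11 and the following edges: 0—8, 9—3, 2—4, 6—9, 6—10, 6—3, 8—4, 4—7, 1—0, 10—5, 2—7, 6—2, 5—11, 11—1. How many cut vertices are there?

1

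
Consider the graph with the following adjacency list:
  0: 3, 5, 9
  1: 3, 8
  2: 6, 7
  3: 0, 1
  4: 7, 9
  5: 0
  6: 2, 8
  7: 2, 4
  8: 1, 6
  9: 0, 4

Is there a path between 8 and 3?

Yes

From 8 we can reach 0, 1, 2, 3, 4, 5, 6, 7, 8, 9, which includes 3.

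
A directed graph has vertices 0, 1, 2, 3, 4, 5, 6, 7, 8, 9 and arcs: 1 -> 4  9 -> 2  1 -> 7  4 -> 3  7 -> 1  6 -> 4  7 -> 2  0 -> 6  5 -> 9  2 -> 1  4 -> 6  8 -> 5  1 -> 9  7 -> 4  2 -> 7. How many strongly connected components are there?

{1, 2, 7, 9} are all mutually reachable — one SCC of size 4.
{4, 6} are all mutually reachable — one SCC of size 2.
{5} is an SCC by itself.
{8} is an SCC by itself.
{3} is an SCC by itself.
(and 1 more singleton SCC)
That gives 6 strongly connected components.

6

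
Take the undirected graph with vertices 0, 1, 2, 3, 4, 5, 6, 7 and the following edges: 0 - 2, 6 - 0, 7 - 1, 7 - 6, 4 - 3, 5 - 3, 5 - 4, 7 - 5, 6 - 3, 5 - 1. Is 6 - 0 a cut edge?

Removing 6 - 0 leaves no path between 6 and 0: the component count goes from 1 to 2. So it is a bridge.

Yes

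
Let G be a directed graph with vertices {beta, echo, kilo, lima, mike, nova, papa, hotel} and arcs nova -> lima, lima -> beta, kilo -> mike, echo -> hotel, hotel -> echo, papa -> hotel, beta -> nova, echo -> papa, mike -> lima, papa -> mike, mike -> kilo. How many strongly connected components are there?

{echo, papa, hotel} are all mutually reachable — one SCC of size 3.
{beta, lima, nova} are all mutually reachable — one SCC of size 3.
{kilo, mike} are all mutually reachable — one SCC of size 2.
That gives 3 strongly connected components.

3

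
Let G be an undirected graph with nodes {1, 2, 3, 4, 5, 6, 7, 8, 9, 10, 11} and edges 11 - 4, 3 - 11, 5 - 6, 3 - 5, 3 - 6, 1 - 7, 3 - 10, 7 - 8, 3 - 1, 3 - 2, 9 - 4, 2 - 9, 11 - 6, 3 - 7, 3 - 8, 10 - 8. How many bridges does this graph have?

0

The edges on the cycle 3-1-7-3 are not bridges since each lies on that cycle.
Every edge lies on some cycle, so there are no bridges.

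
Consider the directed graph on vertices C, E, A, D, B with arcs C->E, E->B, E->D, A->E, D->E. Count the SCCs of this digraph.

4

{D, E} are all mutually reachable — one SCC of size 2.
{C} is an SCC by itself.
{A} is an SCC by itself.
{B} is an SCC by itself.
That gives 4 strongly connected components.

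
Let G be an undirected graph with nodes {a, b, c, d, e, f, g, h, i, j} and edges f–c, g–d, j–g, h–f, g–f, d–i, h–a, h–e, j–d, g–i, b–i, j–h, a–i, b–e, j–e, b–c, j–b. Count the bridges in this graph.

0

The edges on the cycle j-g-i-b-j are not bridges since each lies on that cycle.
Every edge lies on some cycle, so there are no bridges.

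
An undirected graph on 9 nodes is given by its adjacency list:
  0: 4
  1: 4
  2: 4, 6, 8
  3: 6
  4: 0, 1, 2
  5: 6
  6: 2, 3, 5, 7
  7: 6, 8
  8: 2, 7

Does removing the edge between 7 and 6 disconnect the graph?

After removing 7-6, the path 7-8-2-6 still connects them, so the edge is not a bridge.

No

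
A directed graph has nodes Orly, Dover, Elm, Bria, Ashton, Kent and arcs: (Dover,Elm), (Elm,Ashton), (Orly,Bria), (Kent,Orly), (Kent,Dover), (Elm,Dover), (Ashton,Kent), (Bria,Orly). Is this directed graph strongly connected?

There is no directed path from Orly to Dover, so the graph is not strongly connected.

No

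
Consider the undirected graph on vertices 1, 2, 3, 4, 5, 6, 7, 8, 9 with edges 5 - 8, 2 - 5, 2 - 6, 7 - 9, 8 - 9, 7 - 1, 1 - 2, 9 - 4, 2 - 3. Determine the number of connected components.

1

Starting from 1 we can reach 1, 2, 3, 4, 5, 6, 7, 8, 9. That is one component of size 9.
Total: 1 component.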